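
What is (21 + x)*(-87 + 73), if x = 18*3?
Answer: -1050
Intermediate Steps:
x = 54
(21 + x)*(-87 + 73) = (21 + 54)*(-87 + 73) = 75*(-14) = -1050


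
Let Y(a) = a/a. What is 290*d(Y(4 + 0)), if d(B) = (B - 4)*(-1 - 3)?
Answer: 3480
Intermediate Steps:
Y(a) = 1
d(B) = 16 - 4*B (d(B) = (-4 + B)*(-4) = 16 - 4*B)
290*d(Y(4 + 0)) = 290*(16 - 4*1) = 290*(16 - 4) = 290*12 = 3480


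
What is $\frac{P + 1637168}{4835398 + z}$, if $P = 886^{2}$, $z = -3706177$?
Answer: $\frac{807388}{376407} \approx 2.145$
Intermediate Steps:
$P = 784996$
$\frac{P + 1637168}{4835398 + z} = \frac{784996 + 1637168}{4835398 - 3706177} = \frac{2422164}{1129221} = 2422164 \cdot \frac{1}{1129221} = \frac{807388}{376407}$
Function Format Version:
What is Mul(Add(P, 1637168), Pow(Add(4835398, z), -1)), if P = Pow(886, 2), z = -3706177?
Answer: Rational(807388, 376407) ≈ 2.1450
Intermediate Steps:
P = 784996
Mul(Add(P, 1637168), Pow(Add(4835398, z), -1)) = Mul(Add(784996, 1637168), Pow(Add(4835398, -3706177), -1)) = Mul(2422164, Pow(1129221, -1)) = Mul(2422164, Rational(1, 1129221)) = Rational(807388, 376407)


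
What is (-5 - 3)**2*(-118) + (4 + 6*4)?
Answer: -7524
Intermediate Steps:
(-5 - 3)**2*(-118) + (4 + 6*4) = (-8)**2*(-118) + (4 + 24) = 64*(-118) + 28 = -7552 + 28 = -7524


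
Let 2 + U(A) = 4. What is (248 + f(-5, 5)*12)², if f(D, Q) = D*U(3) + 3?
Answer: 26896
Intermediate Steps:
U(A) = 2 (U(A) = -2 + 4 = 2)
f(D, Q) = 3 + 2*D (f(D, Q) = D*2 + 3 = 2*D + 3 = 3 + 2*D)
(248 + f(-5, 5)*12)² = (248 + (3 + 2*(-5))*12)² = (248 + (3 - 10)*12)² = (248 - 7*12)² = (248 - 84)² = 164² = 26896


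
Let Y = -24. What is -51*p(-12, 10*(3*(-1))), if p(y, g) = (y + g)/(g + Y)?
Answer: -119/3 ≈ -39.667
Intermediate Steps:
p(y, g) = (g + y)/(-24 + g) (p(y, g) = (y + g)/(g - 24) = (g + y)/(-24 + g))
-51*p(-12, 10*(3*(-1))) = -51*(10*(3*(-1)) - 12)/(-24 + 10*(3*(-1))) = -51*(10*(-3) - 12)/(-24 + 10*(-3)) = -51*(-30 - 12)/(-24 - 30) = -51*(-42)/(-54) = -(-17)*(-42)/18 = -51*7/9 = -119/3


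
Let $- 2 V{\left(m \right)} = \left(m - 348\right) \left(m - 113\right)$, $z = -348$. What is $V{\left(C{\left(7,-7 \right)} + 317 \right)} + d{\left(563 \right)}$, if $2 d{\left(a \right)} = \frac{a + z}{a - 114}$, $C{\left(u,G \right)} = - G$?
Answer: $\frac{2273951}{898} \approx 2532.2$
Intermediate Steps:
$d{\left(a \right)} = \frac{-348 + a}{2 \left(-114 + a\right)}$ ($d{\left(a \right)} = \frac{\left(a - 348\right) \frac{1}{a - 114}}{2} = \frac{\left(-348 + a\right) \frac{1}{-114 + a}}{2} = \frac{\frac{1}{-114 + a} \left(-348 + a\right)}{2} = \frac{-348 + a}{2 \left(-114 + a\right)}$)
$V{\left(m \right)} = - \frac{\left(-348 + m\right) \left(-113 + m\right)}{2}$ ($V{\left(m \right)} = - \frac{\left(m - 348\right) \left(m - 113\right)}{2} = - \frac{\left(-348 + m\right) \left(-113 + m\right)}{2}$)
$V{\left(C{\left(7,-7 \right)} + 317 \right)} + d{\left(563 \right)} = \left(-19662 - \frac{\left(\left(-1\right) \left(-7\right) + 317\right)^{2}}{2} + \frac{461 \left(\left(-1\right) \left(-7\right) + 317\right)}{2}\right) + \frac{-348 + 563}{2 \left(-114 + 563\right)} = \left(-19662 - \frac{\left(7 + 317\right)^{2}}{2} + \frac{461 \left(7 + 317\right)}{2}\right) + \frac{1}{2} \cdot \frac{1}{449} \cdot 215 = \left(-19662 - \frac{324^{2}}{2} + \frac{461}{2} \cdot 324\right) + \frac{1}{2} \cdot \frac{1}{449} \cdot 215 = \left(-19662 - 52488 + 74682\right) + \frac{215}{898} = 2532 + \frac{215}{898} = \frac{2273951}{898}$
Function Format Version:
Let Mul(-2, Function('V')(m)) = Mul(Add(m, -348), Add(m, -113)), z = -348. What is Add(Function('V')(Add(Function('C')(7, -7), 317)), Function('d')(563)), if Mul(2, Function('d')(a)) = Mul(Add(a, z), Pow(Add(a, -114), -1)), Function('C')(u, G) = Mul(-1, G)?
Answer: Rational(2273951, 898) ≈ 2532.2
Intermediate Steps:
Function('d')(a) = Mul(Rational(1, 2), Pow(Add(-114, a), -1), Add(-348, a)) (Function('d')(a) = Mul(Rational(1, 2), Mul(Add(a, -348), Pow(Add(a, -114), -1))) = Mul(Rational(1, 2), Mul(Add(-348, a), Pow(Add(-114, a), -1))) = Mul(Rational(1, 2), Mul(Pow(Add(-114, a), -1), Add(-348, a))) = Mul(Rational(1, 2), Pow(Add(-114, a), -1), Add(-348, a)))
Function('V')(m) = Mul(Rational(-1, 2), Add(-348, m), Add(-113, m)) (Function('V')(m) = Mul(Rational(-1, 2), Mul(Add(m, -348), Add(m, -113))) = Mul(Rational(-1, 2), Mul(Add(-348, m), Add(-113, m))) = Mul(Rational(-1, 2), Add(-348, m), Add(-113, m)))
Add(Function('V')(Add(Function('C')(7, -7), 317)), Function('d')(563)) = Add(Add(-19662, Mul(Rational(-1, 2), Pow(Add(Mul(-1, -7), 317), 2)), Mul(Rational(461, 2), Add(Mul(-1, -7), 317))), Mul(Rational(1, 2), Pow(Add(-114, 563), -1), Add(-348, 563))) = Add(Add(-19662, Mul(Rational(-1, 2), Pow(Add(7, 317), 2)), Mul(Rational(461, 2), Add(7, 317))), Mul(Rational(1, 2), Pow(449, -1), 215)) = Add(Add(-19662, Mul(Rational(-1, 2), Pow(324, 2)), Mul(Rational(461, 2), 324)), Mul(Rational(1, 2), Rational(1, 449), 215)) = Add(Add(-19662, Mul(Rational(-1, 2), 104976), 74682), Rational(215, 898)) = Add(Add(-19662, -52488, 74682), Rational(215, 898)) = Add(2532, Rational(215, 898)) = Rational(2273951, 898)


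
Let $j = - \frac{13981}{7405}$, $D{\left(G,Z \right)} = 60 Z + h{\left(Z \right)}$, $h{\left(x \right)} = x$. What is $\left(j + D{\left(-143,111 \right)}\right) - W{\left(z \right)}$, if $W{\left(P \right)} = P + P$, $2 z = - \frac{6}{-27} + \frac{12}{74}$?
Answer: $\frac{16690768402}{2465865} \approx 6768.7$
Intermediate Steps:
$z = \frac{64}{333}$ ($z = \frac{- \frac{6}{-27} + \frac{12}{74}}{2} = \frac{\left(-6\right) \left(- \frac{1}{27}\right) + 12 \cdot \frac{1}{74}}{2} = \frac{\frac{2}{9} + \frac{6}{37}}{2} = \frac{1}{2} \cdot \frac{128}{333} = \frac{64}{333} \approx 0.19219$)
$D{\left(G,Z \right)} = 61 Z$ ($D{\left(G,Z \right)} = 60 Z + Z = 61 Z$)
$W{\left(P \right)} = 2 P$
$j = - \frac{13981}{7405}$ ($j = \left(-13981\right) \frac{1}{7405} = - \frac{13981}{7405} \approx -1.888$)
$\left(j + D{\left(-143,111 \right)}\right) - W{\left(z \right)} = \left(- \frac{13981}{7405} + 61 \cdot 111\right) - 2 \cdot \frac{64}{333} = \left(- \frac{13981}{7405} + 6771\right) - \frac{128}{333} = \frac{50125274}{7405} - \frac{128}{333} = \frac{16690768402}{2465865}$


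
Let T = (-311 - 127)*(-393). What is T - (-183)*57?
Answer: 182565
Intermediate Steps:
T = 172134 (T = -438*(-393) = 172134)
T - (-183)*57 = 172134 - (-183)*57 = 172134 - 1*(-10431) = 172134 + 10431 = 182565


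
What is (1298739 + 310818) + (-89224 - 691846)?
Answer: 828487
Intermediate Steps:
(1298739 + 310818) + (-89224 - 691846) = 1609557 - 781070 = 828487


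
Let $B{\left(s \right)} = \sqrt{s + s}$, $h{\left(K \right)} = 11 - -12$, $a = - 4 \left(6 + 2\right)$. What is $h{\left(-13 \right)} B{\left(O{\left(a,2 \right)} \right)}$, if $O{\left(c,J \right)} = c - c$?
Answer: $0$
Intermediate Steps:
$a = -32$ ($a = \left(-4\right) 8 = -32$)
$h{\left(K \right)} = 23$ ($h{\left(K \right)} = 11 + 12 = 23$)
$O{\left(c,J \right)} = 0$
$B{\left(s \right)} = \sqrt{2} \sqrt{s}$ ($B{\left(s \right)} = \sqrt{2 s} = \sqrt{2} \sqrt{s}$)
$h{\left(-13 \right)} B{\left(O{\left(a,2 \right)} \right)} = 23 \sqrt{2} \sqrt{0} = 23 \sqrt{2} \cdot 0 = 23 \cdot 0 = 0$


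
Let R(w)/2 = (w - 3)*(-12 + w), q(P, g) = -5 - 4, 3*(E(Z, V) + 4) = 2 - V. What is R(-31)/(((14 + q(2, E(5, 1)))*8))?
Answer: 731/10 ≈ 73.100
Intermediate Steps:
E(Z, V) = -10/3 - V/3 (E(Z, V) = -4 + (2 - V)/3 = -4 + (⅔ - V/3) = -10/3 - V/3)
q(P, g) = -9
R(w) = 2*(-12 + w)*(-3 + w) (R(w) = 2*((w - 3)*(-12 + w)) = 2*((-3 + w)*(-12 + w)) = 2*((-12 + w)*(-3 + w)) = 2*(-12 + w)*(-3 + w))
R(-31)/(((14 + q(2, E(5, 1)))*8)) = (72 - 30*(-31) + 2*(-31)²)/(((14 - 9)*8)) = (72 + 930 + 2*961)/((5*8)) = (72 + 930 + 1922)/40 = 2924*(1/40) = 731/10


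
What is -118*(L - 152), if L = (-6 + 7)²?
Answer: 17818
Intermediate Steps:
L = 1 (L = 1² = 1)
-118*(L - 152) = -118*(1 - 152) = -118*(-151) = 17818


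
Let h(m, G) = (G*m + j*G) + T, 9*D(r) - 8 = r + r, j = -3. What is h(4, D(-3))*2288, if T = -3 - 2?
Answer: -98384/9 ≈ -10932.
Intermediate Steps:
D(r) = 8/9 + 2*r/9 (D(r) = 8/9 + (r + r)/9 = 8/9 + (2*r)/9 = 8/9 + 2*r/9)
T = -5
h(m, G) = -5 - 3*G + G*m (h(m, G) = (G*m - 3*G) - 5 = (-3*G + G*m) - 5 = -5 - 3*G + G*m)
h(4, D(-3))*2288 = (-5 - 3*(8/9 + (2/9)*(-3)) + (8/9 + (2/9)*(-3))*4)*2288 = (-5 - 3*(8/9 - ⅔) + (8/9 - ⅔)*4)*2288 = (-5 - 3*2/9 + (2/9)*4)*2288 = (-5 - ⅔ + 8/9)*2288 = -43/9*2288 = -98384/9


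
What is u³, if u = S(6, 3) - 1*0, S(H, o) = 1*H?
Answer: 216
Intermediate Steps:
S(H, o) = H
u = 6 (u = 6 - 1*0 = 6 + 0 = 6)
u³ = 6³ = 216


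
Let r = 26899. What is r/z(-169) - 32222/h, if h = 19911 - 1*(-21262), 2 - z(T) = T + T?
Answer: 1096557047/13998820 ≈ 78.332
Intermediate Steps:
z(T) = 2 - 2*T (z(T) = 2 - (T + T) = 2 - 2*T)
h = 41173 (h = 19911 + 21262 = 41173)
r/z(-169) - 32222/h = 26899/(2 - 2*(-169)) - 32222/41173 = 26899/(2 + 338) - 32222*1/41173 = 26899/340 - 32222/41173 = 1096557047/13998820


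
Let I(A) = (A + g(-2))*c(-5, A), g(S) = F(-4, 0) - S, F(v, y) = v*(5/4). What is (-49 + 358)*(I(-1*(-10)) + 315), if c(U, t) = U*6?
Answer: 32445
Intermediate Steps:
F(v, y) = 5*v/4 (F(v, y) = v*(5*(¼)) = v*(5/4) = 5*v/4)
g(S) = -5 - S (g(S) = (5/4)*(-4) - S = -5 - S)
c(U, t) = 6*U
I(A) = 90 - 30*A (I(A) = (A + (-5 - 1*(-2)))*(6*(-5)) = (A + (-5 + 2))*(-30) = (A - 3)*(-30) = (-3 + A)*(-30) = 90 - 30*A)
(-49 + 358)*(I(-1*(-10)) + 315) = (-49 + 358)*((90 - (-30)*(-10)) + 315) = 309*((90 - 30*10) + 315) = 309*((90 - 300) + 315) = 309*(-210 + 315) = 309*105 = 32445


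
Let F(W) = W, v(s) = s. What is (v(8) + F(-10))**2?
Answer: 4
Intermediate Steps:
(v(8) + F(-10))**2 = (8 - 10)**2 = (-2)**2 = 4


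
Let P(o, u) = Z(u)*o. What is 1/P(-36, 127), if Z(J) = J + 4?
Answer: -1/4716 ≈ -0.00021204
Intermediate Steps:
Z(J) = 4 + J
P(o, u) = o*(4 + u) (P(o, u) = (4 + u)*o = o*(4 + u))
1/P(-36, 127) = 1/(-36*(4 + 127)) = 1/(-36*131) = 1/(-4716) = -1/4716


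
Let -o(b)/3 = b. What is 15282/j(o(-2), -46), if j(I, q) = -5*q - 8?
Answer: 2547/37 ≈ 68.838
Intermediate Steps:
o(b) = -3*b
j(I, q) = -8 - 5*q
15282/j(o(-2), -46) = 15282/(-8 - 5*(-46)) = 15282/(-8 + 230) = 15282/222 = 15282*(1/222) = 2547/37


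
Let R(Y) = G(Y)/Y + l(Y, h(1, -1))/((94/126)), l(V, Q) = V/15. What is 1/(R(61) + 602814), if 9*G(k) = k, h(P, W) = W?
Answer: 2115/1274963374 ≈ 1.6589e-6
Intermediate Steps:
G(k) = k/9
l(V, Q) = V/15 (l(V, Q) = V*(1/15) = V/15)
R(Y) = 1/9 + 21*Y/235 (R(Y) = (Y/9)/Y + (Y/15)/((94/126)) = 1/9 + (Y/15)/((94*(1/126))) = 1/9 + (Y/15)/(47/63) = 1/9 + (Y/15)*(63/47) = 1/9 + 21*Y/235)
1/(R(61) + 602814) = 1/((1/9 + (21/235)*61) + 602814) = 1/((1/9 + 1281/235) + 602814) = 1/(11764/2115 + 602814) = 1/(1274963374/2115) = 2115/1274963374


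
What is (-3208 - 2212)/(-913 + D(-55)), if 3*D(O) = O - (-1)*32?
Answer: 8130/1381 ≈ 5.8870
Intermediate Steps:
D(O) = 32/3 + O/3 (D(O) = (O - (-1)*32)/3 = (O - 1*(-32))/3 = (O + 32)/3 = (32 + O)/3 = 32/3 + O/3)
(-3208 - 2212)/(-913 + D(-55)) = (-3208 - 2212)/(-913 + (32/3 + (⅓)*(-55))) = -5420/(-913 + (32/3 - 55/3)) = -5420/(-913 - 23/3) = -5420/(-2762/3) = -5420*(-3/2762) = 8130/1381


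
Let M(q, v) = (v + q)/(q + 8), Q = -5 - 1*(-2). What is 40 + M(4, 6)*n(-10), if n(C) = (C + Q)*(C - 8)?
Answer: 235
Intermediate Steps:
Q = -3 (Q = -5 + 2 = -3)
M(q, v) = (q + v)/(8 + q)
n(C) = (-8 + C)*(-3 + C) (n(C) = (C - 3)*(C - 8) = (-3 + C)*(-8 + C) = (-8 + C)*(-3 + C))
40 + M(4, 6)*n(-10) = 40 + ((4 + 6)/(8 + 4))*(24 + (-10)² - 11*(-10)) = 40 + (10/12)*(24 + 100 + 110) = 40 + ((1/12)*10)*234 = 40 + (⅚)*234 = 40 + 195 = 235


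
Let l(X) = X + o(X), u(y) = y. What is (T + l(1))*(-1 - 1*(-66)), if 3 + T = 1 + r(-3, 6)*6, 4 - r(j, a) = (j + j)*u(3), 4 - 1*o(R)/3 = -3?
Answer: 9880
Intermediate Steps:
o(R) = 21 (o(R) = 12 - 3*(-3) = 12 + 9 = 21)
r(j, a) = 4 - 6*j (r(j, a) = 4 - (j + j)*3 = 4 - 2*j*3 = 4 - 6*j)
l(X) = 21 + X (l(X) = X + 21 = 21 + X)
T = 130 (T = -3 + (1 + (4 - 6*(-3))*6) = -3 + (1 + (4 + 18)*6) = -3 + (1 + 22*6) = -3 + (1 + 132) = -3 + 133 = 130)
(T + l(1))*(-1 - 1*(-66)) = (130 + (21 + 1))*(-1 - 1*(-66)) = (130 + 22)*(-1 + 66) = 152*65 = 9880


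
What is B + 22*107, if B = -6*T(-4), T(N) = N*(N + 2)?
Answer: 2306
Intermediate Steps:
T(N) = N*(2 + N)
B = -48 (B = -(-24)*(2 - 4) = -(-24)*(-2) = -6*8 = -48)
B + 22*107 = -48 + 22*107 = -48 + 2354 = 2306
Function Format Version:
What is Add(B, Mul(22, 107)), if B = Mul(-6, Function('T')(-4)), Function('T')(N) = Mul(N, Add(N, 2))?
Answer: 2306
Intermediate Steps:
Function('T')(N) = Mul(N, Add(2, N))
B = -48 (B = Mul(-6, Mul(-4, Add(2, -4))) = Mul(-6, Mul(-4, -2)) = Mul(-6, 8) = -48)
Add(B, Mul(22, 107)) = Add(-48, Mul(22, 107)) = Add(-48, 2354) = 2306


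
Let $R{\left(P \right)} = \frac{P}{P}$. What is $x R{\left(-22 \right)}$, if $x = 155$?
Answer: $155$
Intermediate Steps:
$R{\left(P \right)} = 1$
$x R{\left(-22 \right)} = 155 \cdot 1 = 155$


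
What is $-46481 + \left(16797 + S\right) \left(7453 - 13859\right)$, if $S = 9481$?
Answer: $-168383349$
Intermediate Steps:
$-46481 + \left(16797 + S\right) \left(7453 - 13859\right) = -46481 + \left(16797 + 9481\right) \left(7453 - 13859\right) = -46481 + 26278 \left(-6406\right) = -46481 - 168336868 = -168383349$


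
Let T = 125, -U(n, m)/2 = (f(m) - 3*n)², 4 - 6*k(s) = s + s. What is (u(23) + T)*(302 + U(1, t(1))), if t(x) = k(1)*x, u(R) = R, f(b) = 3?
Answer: 44696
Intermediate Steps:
k(s) = ⅔ - s/3 (k(s) = ⅔ - (s + s)/6 = ⅔ - s/3)
t(x) = x/3 (t(x) = (⅔ - ⅓*1)*x = (⅔ - ⅓)*x = x/3)
U(n, m) = -2*(3 - 3*n)²
(u(23) + T)*(302 + U(1, t(1))) = (23 + 125)*(302 - 18*(-1 + 1)²) = 148*(302 - 18*0²) = 148*(302 - 18*0) = 148*(302 + 0) = 148*302 = 44696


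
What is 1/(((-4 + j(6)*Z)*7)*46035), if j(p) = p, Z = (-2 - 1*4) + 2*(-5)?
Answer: -1/32224500 ≈ -3.1032e-8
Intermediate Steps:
Z = -16 (Z = (-2 - 4) - 10 = -6 - 10 = -16)
1/(((-4 + j(6)*Z)*7)*46035) = 1/(((-4 + 6*(-16))*7)*46035) = 1/(((-4 - 96)*7)*46035) = 1/(-100*7*46035) = 1/(-700*46035) = 1/(-32224500) = -1/32224500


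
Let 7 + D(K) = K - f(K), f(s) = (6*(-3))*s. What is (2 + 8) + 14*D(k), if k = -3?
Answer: -886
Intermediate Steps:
f(s) = -18*s
D(K) = -7 + 19*K (D(K) = -7 + (K - (-18)*K) = -7 + (K + 18*K) = -7 + 19*K)
(2 + 8) + 14*D(k) = (2 + 8) + 14*(-7 + 19*(-3)) = 10 + 14*(-7 - 57) = 10 + 14*(-64) = 10 - 896 = -886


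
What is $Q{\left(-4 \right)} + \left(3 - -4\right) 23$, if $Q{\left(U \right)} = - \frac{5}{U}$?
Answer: $\frac{649}{4} \approx 162.25$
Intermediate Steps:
$Q{\left(-4 \right)} + \left(3 - -4\right) 23 = - \frac{5}{-4} + \left(3 - -4\right) 23 = \left(-5\right) \left(- \frac{1}{4}\right) + \left(3 + 4\right) 23 = \frac{5}{4} + 7 \cdot 23 = \frac{5}{4} + 161 = \frac{649}{4}$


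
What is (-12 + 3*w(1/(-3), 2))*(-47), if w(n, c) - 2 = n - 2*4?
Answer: 1457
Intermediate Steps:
w(n, c) = -6 + n (w(n, c) = 2 + (n - 2*4) = 2 + (n - 8) = 2 + (-8 + n) = -6 + n)
(-12 + 3*w(1/(-3), 2))*(-47) = (-12 + 3*(-6 + 1/(-3)))*(-47) = (-12 + 3*(-6 - ⅓))*(-47) = (-12 + 3*(-19/3))*(-47) = (-12 - 19)*(-47) = -31*(-47) = 1457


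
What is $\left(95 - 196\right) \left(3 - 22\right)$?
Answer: $1919$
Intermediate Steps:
$\left(95 - 196\right) \left(3 - 22\right) = - 101 \left(3 - 22\right) = \left(-101\right) \left(-19\right) = 1919$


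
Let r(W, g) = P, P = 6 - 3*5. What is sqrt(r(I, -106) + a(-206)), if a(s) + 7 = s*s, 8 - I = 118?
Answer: 2*sqrt(10605) ≈ 205.96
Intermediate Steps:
I = -110 (I = 8 - 1*118 = 8 - 118 = -110)
P = -9 (P = 6 - 15 = -9)
r(W, g) = -9
a(s) = -7 + s**2 (a(s) = -7 + s*s = -7 + s**2)
sqrt(r(I, -106) + a(-206)) = sqrt(-9 + (-7 + (-206)**2)) = sqrt(-9 + (-7 + 42436)) = sqrt(-9 + 42429) = sqrt(42420) = 2*sqrt(10605)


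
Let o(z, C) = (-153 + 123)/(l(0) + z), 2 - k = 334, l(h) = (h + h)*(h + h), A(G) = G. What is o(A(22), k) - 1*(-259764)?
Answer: 2857389/11 ≈ 2.5976e+5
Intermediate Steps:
l(h) = 4*h**2 (l(h) = (2*h)*(2*h) = 4*h**2)
k = -332 (k = 2 - 1*334 = 2 - 334 = -332)
o(z, C) = -30/z (o(z, C) = (-153 + 123)/(4*0**2 + z) = -30/(4*0 + z) = -30/(0 + z) = -30/z)
o(A(22), k) - 1*(-259764) = -30/22 - 1*(-259764) = -30*1/22 + 259764 = -15/11 + 259764 = 2857389/11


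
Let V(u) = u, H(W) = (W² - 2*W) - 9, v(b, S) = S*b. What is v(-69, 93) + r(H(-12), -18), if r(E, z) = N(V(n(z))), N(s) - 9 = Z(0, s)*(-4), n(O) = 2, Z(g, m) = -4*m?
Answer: -6376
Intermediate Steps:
H(W) = -9 + W² - 2*W
N(s) = 9 + 16*s (N(s) = 9 - 4*s*(-4) = 9 + 16*s)
r(E, z) = 41 (r(E, z) = 9 + 16*2 = 9 + 32 = 41)
v(-69, 93) + r(H(-12), -18) = 93*(-69) + 41 = -6417 + 41 = -6376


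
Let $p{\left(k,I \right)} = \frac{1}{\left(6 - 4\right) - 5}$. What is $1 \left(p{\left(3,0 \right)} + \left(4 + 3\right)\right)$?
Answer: $\frac{20}{3} \approx 6.6667$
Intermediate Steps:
$p{\left(k,I \right)} = - \frac{1}{3}$ ($p{\left(k,I \right)} = \frac{1}{\left(6 - 4\right) - 5} = \frac{1}{2 - 5} = \frac{1}{-3} = - \frac{1}{3}$)
$1 \left(p{\left(3,0 \right)} + \left(4 + 3\right)\right) = 1 \left(- \frac{1}{3} + \left(4 + 3\right)\right) = 1 \left(- \frac{1}{3} + 7\right) = 1 \cdot \frac{20}{3} = \frac{20}{3}$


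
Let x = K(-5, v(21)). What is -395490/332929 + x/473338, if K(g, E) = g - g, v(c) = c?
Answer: -395490/332929 ≈ -1.1879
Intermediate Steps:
K(g, E) = 0
x = 0
-395490/332929 + x/473338 = -395490/332929 + 0/473338 = -395490*1/332929 + 0*(1/473338) = -395490/332929 + 0 = -395490/332929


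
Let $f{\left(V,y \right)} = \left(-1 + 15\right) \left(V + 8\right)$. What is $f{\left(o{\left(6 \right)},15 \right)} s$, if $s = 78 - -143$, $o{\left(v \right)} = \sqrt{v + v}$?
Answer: $24752 + 6188 \sqrt{3} \approx 35470.0$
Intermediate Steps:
$o{\left(v \right)} = \sqrt{2} \sqrt{v}$ ($o{\left(v \right)} = \sqrt{2 v} = \sqrt{2} \sqrt{v}$)
$f{\left(V,y \right)} = 112 + 14 V$ ($f{\left(V,y \right)} = 14 \left(8 + V\right) = 112 + 14 V$)
$s = 221$ ($s = 78 + 143 = 221$)
$f{\left(o{\left(6 \right)},15 \right)} s = \left(112 + 14 \sqrt{2} \sqrt{6}\right) 221 = \left(112 + 14 \cdot 2 \sqrt{3}\right) 221 = \left(112 + 28 \sqrt{3}\right) 221 = 24752 + 6188 \sqrt{3}$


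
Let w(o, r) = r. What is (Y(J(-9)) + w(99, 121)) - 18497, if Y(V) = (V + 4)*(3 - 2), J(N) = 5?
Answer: -18367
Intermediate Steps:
Y(V) = 4 + V (Y(V) = (4 + V)*1 = 4 + V)
(Y(J(-9)) + w(99, 121)) - 18497 = ((4 + 5) + 121) - 18497 = (9 + 121) - 18497 = 130 - 18497 = -18367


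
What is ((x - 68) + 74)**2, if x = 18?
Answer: 576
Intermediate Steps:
((x - 68) + 74)**2 = ((18 - 68) + 74)**2 = (-50 + 74)**2 = 24**2 = 576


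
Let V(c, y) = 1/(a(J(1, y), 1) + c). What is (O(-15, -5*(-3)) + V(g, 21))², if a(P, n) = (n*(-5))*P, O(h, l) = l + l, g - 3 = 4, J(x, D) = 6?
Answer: 474721/529 ≈ 897.39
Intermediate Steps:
g = 7 (g = 3 + 4 = 7)
O(h, l) = 2*l
a(P, n) = -5*P*n (a(P, n) = (-5*n)*P = -5*P*n)
V(c, y) = 1/(-30 + c) (V(c, y) = 1/(-5*6*1 + c) = 1/(-30 + c))
(O(-15, -5*(-3)) + V(g, 21))² = (2*(-5*(-3)) + 1/(-30 + 7))² = (2*15 + 1/(-23))² = (30 - 1/23)² = (689/23)² = 474721/529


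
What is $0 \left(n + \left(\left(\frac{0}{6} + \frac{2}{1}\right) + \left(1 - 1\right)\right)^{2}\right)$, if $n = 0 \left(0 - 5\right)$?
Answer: $0$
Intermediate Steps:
$n = 0$ ($n = 0 \left(-5\right) = 0$)
$0 \left(n + \left(\left(\frac{0}{6} + \frac{2}{1}\right) + \left(1 - 1\right)\right)^{2}\right) = 0 \left(0 + \left(\left(\frac{0}{6} + \frac{2}{1}\right) + \left(1 - 1\right)\right)^{2}\right) = 0 \left(0 + \left(\left(0 \cdot \frac{1}{6} + 2 \cdot 1\right) + 0\right)^{2}\right) = 0 \left(0 + \left(\left(0 + 2\right) + 0\right)^{2}\right) = 0 \left(0 + \left(2 + 0\right)^{2}\right) = 0 \left(0 + 2^{2}\right) = 0 \left(0 + 4\right) = 0 \cdot 4 = 0$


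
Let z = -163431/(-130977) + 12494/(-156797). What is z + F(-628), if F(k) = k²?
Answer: 299978132744695/760622247 ≈ 3.9439e+5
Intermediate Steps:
z = 888483847/760622247 (z = -163431*(-1/130977) + 12494*(-1/156797) = 6053/4851 - 12494/156797 = 888483847/760622247 ≈ 1.1681)
z + F(-628) = 888483847/760622247 + (-628)² = 888483847/760622247 + 394384 = 299978132744695/760622247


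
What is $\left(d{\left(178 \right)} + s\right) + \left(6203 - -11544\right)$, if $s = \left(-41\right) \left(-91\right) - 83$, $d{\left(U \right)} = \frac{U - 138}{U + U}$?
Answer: $\frac{1904165}{89} \approx 21395.0$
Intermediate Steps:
$d{\left(U \right)} = \frac{-138 + U}{2 U}$
$s = 3648$ ($s = 3731 - 83 = 3648$)
$\left(d{\left(178 \right)} + s\right) + \left(6203 - -11544\right) = \left(\frac{-138 + 178}{2 \cdot 178} + 3648\right) + \left(6203 - -11544\right) = \left(\frac{1}{2} \cdot \frac{1}{178} \cdot 40 + 3648\right) + \left(6203 + 11544\right) = \left(\frac{10}{89} + 3648\right) + 17747 = \frac{324682}{89} + 17747 = \frac{1904165}{89}$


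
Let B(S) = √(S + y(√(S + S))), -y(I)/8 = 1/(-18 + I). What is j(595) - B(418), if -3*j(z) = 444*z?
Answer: -88060 - √(-3766 + 418*√209)/√(-9 + √209) ≈ -88080.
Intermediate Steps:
j(z) = -148*z
y(I) = -8/(-18 + I)
B(S) = √(S - 8/(-18 + √2*√S)) (B(S) = √(S - 8/(-18 + √(S + S))) = √(S - 8/(-18 + √(2*S))) = √(S - 8/(-18 + √2*√S)))
j(595) - B(418) = -148*595 - √((-8 + 418*(-18 + √2*√418))/(-18 + √2*√418)) = -88060 - √((-8 + 418*(-18 + 2*√209))/(-18 + 2*√209)) = -88060 - √((-8 + (-7524 + 836*√209))/(-18 + 2*√209)) = -88060 - √((-7532 + 836*√209)/(-18 + 2*√209)) = -88060 - √(-7532 + 836*√209)/√(-18 + 2*√209)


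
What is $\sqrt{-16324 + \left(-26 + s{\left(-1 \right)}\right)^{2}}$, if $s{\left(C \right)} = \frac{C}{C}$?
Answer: $i \sqrt{15699} \approx 125.3 i$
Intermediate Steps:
$s{\left(C \right)} = 1$
$\sqrt{-16324 + \left(-26 + s{\left(-1 \right)}\right)^{2}} = \sqrt{-16324 + \left(-26 + 1\right)^{2}} = \sqrt{-16324 + \left(-25\right)^{2}} = \sqrt{-16324 + 625} = \sqrt{-15699} = i \sqrt{15699}$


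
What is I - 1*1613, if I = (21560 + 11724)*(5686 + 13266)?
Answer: 630796755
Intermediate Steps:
I = 630798368 (I = 33284*18952 = 630798368)
I - 1*1613 = 630798368 - 1*1613 = 630798368 - 1613 = 630796755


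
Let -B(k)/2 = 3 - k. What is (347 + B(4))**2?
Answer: 121801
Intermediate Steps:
B(k) = -6 + 2*k (B(k) = -2*(3 - k) = -6 + 2*k)
(347 + B(4))**2 = (347 + (-6 + 2*4))**2 = (347 + (-6 + 8))**2 = (347 + 2)**2 = 349**2 = 121801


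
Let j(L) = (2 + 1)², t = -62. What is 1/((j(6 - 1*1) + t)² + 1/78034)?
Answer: 78034/219197507 ≈ 0.00035600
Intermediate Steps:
j(L) = 9 (j(L) = 3² = 9)
1/((j(6 - 1*1) + t)² + 1/78034) = 1/((9 - 62)² + 1/78034) = 1/((-53)² + 1/78034) = 1/(2809 + 1/78034) = 1/(219197507/78034) = 78034/219197507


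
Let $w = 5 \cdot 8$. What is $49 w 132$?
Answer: $258720$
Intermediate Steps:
$w = 40$
$49 w 132 = 49 \cdot 40 \cdot 132 = 1960 \cdot 132 = 258720$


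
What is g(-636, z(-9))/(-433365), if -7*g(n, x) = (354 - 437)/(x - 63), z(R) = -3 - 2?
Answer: 83/206281740 ≈ 4.0236e-7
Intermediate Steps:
z(R) = -5
g(n, x) = 83/(7*(-63 + x)) (g(n, x) = -(354 - 437)/(7*(x - 63)) = -(-83)/(7*(-63 + x)) = 83/(7*(-63 + x)))
g(-636, z(-9))/(-433365) = (83/(7*(-63 - 5)))/(-433365) = ((83/7)/(-68))*(-1/433365) = ((83/7)*(-1/68))*(-1/433365) = -83/476*(-1/433365) = 83/206281740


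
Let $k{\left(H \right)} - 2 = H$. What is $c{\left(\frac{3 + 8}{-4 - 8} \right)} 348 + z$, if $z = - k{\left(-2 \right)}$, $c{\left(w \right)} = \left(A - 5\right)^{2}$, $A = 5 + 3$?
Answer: $3132$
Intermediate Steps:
$A = 8$
$k{\left(H \right)} = 2 + H$
$c{\left(w \right)} = 9$ ($c{\left(w \right)} = \left(8 - 5\right)^{2} = 3^{2} = 9$)
$z = 0$ ($z = - (2 - 2) = \left(-1\right) 0 = 0$)
$c{\left(\frac{3 + 8}{-4 - 8} \right)} 348 + z = 9 \cdot 348 + 0 = 3132 + 0 = 3132$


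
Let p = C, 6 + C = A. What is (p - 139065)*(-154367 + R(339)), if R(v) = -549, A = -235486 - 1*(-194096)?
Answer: 27956296276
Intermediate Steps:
A = -41390 (A = -235486 + 194096 = -41390)
C = -41396 (C = -6 - 41390 = -41396)
p = -41396
(p - 139065)*(-154367 + R(339)) = (-41396 - 139065)*(-154367 - 549) = -180461*(-154916) = 27956296276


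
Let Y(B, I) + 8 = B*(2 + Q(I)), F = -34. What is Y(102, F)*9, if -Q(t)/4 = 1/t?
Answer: 1872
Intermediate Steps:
Q(t) = -4/t
Y(B, I) = -8 + B*(2 - 4/I)
Y(102, F)*9 = (-8 + 2*102 - 4*102/(-34))*9 = (-8 + 204 - 4*102*(-1/34))*9 = (-8 + 204 + 12)*9 = 208*9 = 1872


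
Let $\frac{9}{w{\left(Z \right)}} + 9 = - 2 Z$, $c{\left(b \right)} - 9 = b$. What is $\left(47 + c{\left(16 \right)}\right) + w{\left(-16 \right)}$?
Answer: $\frac{1665}{23} \approx 72.391$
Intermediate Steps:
$c{\left(b \right)} = 9 + b$
$w{\left(Z \right)} = \frac{9}{-9 - 2 Z}$
$\left(47 + c{\left(16 \right)}\right) + w{\left(-16 \right)} = \left(47 + \left(9 + 16\right)\right) - \frac{9}{9 + 2 \left(-16\right)} = \left(47 + 25\right) - \frac{9}{9 - 32} = 72 - \frac{9}{-23} = 72 - - \frac{9}{23} = 72 + \frac{9}{23} = \frac{1665}{23}$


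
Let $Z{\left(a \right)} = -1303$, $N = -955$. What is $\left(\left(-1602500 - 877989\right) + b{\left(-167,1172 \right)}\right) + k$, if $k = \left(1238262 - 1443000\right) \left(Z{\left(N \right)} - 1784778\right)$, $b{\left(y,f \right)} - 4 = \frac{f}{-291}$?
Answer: $\frac{106411765845091}{291} \approx 3.6568 \cdot 10^{11}$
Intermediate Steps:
$b{\left(y,f \right)} = 4 - \frac{f}{291}$ ($b{\left(y,f \right)} = 4 + \frac{f}{-291} = 4 + f \left(- \frac{1}{291}\right) = 4 - \frac{f}{291}$)
$k = 365678651778$ ($k = \left(1238262 - 1443000\right) \left(-1303 - 1784778\right) = \left(-204738\right) \left(-1786081\right) = 365678651778$)
$\left(\left(-1602500 - 877989\right) + b{\left(-167,1172 \right)}\right) + k = \left(\left(-1602500 - 877989\right) + \left(4 - \frac{1172}{291}\right)\right) + 365678651778 = \left(-2480489 + \left(4 - \frac{1172}{291}\right)\right) + 365678651778 = \left(-2480489 - \frac{8}{291}\right) + 365678651778 = - \frac{721822307}{291} + 365678651778 = \frac{106411765845091}{291}$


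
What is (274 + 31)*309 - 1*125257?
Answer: -31012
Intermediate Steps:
(274 + 31)*309 - 1*125257 = 305*309 - 125257 = 94245 - 125257 = -31012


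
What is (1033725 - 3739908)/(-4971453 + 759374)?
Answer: 2706183/4212079 ≈ 0.64248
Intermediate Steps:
(1033725 - 3739908)/(-4971453 + 759374) = -2706183/(-4212079) = -2706183*(-1/4212079) = 2706183/4212079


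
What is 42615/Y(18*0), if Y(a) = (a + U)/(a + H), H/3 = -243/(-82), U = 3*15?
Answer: 690363/82 ≈ 8419.1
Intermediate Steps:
U = 45
H = 729/82 (H = 3*(-243/(-82)) = 3*(-243*(-1/82)) = 3*(243/82) = 729/82 ≈ 8.8902)
Y(a) = (45 + a)/(729/82 + a) (Y(a) = (a + 45)/(a + 729/82) = (45 + a)/(729/82 + a))
42615/Y(18*0) = 42615/((82*(45 + 18*0)/(729 + 82*(18*0)))) = 42615/((82*(45 + 0)/(729 + 82*0))) = 42615/((82*45/(729 + 0))) = 42615/((82*45/729)) = 42615/((82*(1/729)*45)) = 42615/(410/81) = 42615*(81/410) = 690363/82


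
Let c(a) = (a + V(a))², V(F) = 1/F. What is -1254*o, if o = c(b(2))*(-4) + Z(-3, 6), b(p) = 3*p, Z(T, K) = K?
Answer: 549670/3 ≈ 1.8322e+5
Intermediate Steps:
V(F) = 1/F
c(a) = (a + 1/a)²
o = -1315/9 (o = ((1 + (3*2)²)²/(3*2)²)*(-4) + 6 = ((1 + 6²)²/6²)*(-4) + 6 = ((1 + 36)²/36)*(-4) + 6 = ((1/36)*37²)*(-4) + 6 = ((1/36)*1369)*(-4) + 6 = (1369/36)*(-4) + 6 = -1369/9 + 6 = -1315/9 ≈ -146.11)
-1254*o = -1254*(-1315/9) = 549670/3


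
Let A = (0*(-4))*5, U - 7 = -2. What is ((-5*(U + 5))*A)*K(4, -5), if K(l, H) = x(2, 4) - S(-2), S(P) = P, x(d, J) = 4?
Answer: 0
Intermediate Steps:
U = 5 (U = 7 - 2 = 5)
A = 0 (A = 0*5 = 0)
K(l, H) = 6 (K(l, H) = 4 - 1*(-2) = 4 + 2 = 6)
((-5*(U + 5))*A)*K(4, -5) = (-5*(5 + 5)*0)*6 = (-5*10*0)*6 = -50*0*6 = 0*6 = 0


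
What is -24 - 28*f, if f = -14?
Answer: 368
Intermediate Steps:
-24 - 28*f = -24 - 28*(-14) = -24 + 392 = 368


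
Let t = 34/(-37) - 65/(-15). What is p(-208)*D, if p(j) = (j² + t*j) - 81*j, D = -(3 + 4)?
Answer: -46155200/111 ≈ -4.1581e+5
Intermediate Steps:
D = -7 (D = -1*7 = -7)
t = 379/111 (t = 34*(-1/37) - 65*(-1/15) = -34/37 + 13/3 = 379/111 ≈ 3.4144)
p(j) = j² - 8612*j/111 (p(j) = (j² + 379*j/111) - 81*j = j² - 8612*j/111)
p(-208)*D = ((1/111)*(-208)*(-8612 + 111*(-208)))*(-7) = ((1/111)*(-208)*(-8612 - 23088))*(-7) = ((1/111)*(-208)*(-31700))*(-7) = (6593600/111)*(-7) = -46155200/111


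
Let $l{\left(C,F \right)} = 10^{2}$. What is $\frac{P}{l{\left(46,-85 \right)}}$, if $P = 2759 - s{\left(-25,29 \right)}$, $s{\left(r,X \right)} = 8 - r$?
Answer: $\frac{1363}{50} \approx 27.26$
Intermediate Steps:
$l{\left(C,F \right)} = 100$
$P = 2726$ ($P = 2759 - \left(8 - -25\right) = 2759 - \left(8 + 25\right) = 2759 - 33 = 2726$)
$\frac{P}{l{\left(46,-85 \right)}} = \frac{2726}{100} = 2726 \cdot \frac{1}{100} = \frac{1363}{50}$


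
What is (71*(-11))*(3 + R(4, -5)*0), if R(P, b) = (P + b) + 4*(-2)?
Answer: -2343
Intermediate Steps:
R(P, b) = -8 + P + b (R(P, b) = (P + b) - 8 = -8 + P + b)
(71*(-11))*(3 + R(4, -5)*0) = (71*(-11))*(3 + (-8 + 4 - 5)*0) = -781*(3 - 9*0) = -781*(3 + 0) = -781*3 = -2343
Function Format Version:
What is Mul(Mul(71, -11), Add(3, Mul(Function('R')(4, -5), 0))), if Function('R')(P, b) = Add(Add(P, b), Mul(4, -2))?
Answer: -2343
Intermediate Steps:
Function('R')(P, b) = Add(-8, P, b) (Function('R')(P, b) = Add(Add(P, b), -8) = Add(-8, P, b))
Mul(Mul(71, -11), Add(3, Mul(Function('R')(4, -5), 0))) = Mul(Mul(71, -11), Add(3, Mul(Add(-8, 4, -5), 0))) = Mul(-781, Add(3, Mul(-9, 0))) = Mul(-781, Add(3, 0)) = Mul(-781, 3) = -2343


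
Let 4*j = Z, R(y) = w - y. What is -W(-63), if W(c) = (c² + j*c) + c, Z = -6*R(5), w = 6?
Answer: -8001/2 ≈ -4000.5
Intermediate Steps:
R(y) = 6 - y
Z = -6 (Z = -6*(6 - 1*5) = -6*(6 - 5) = -6*1 = -6)
j = -3/2 (j = (¼)*(-6) = -3/2 ≈ -1.5000)
W(c) = c² - c/2 (W(c) = (c² - 3*c/2) + c = c² - c/2)
-W(-63) = -(-63)*(-½ - 63) = -(-63)*(-127)/2 = -1*8001/2 = -8001/2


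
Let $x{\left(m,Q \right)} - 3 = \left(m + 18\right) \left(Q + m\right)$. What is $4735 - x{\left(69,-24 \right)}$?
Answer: $817$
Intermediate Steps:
$x{\left(m,Q \right)} = 3 + \left(18 + m\right) \left(Q + m\right)$ ($x{\left(m,Q \right)} = 3 + \left(m + 18\right) \left(Q + m\right) = 3 + \left(18 + m\right) \left(Q + m\right)$)
$4735 - x{\left(69,-24 \right)} = 4735 - \left(3 + 69^{2} + 18 \left(-24\right) + 18 \cdot 69 - 1656\right) = 4735 - \left(3 + 4761 - 432 + 1242 - 1656\right) = 4735 - 3918 = 817$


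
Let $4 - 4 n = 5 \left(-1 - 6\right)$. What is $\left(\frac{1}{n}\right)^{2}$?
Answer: $\frac{16}{1521} \approx 0.010519$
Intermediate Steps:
$n = \frac{39}{4}$ ($n = 1 - \frac{5 \left(-1 - 6\right)}{4} = 1 - \frac{5 \left(-7\right)}{4} = 1 - - \frac{35}{4} = 1 + \frac{35}{4} = \frac{39}{4} \approx 9.75$)
$\left(\frac{1}{n}\right)^{2} = \left(\frac{1}{\frac{39}{4}}\right)^{2} = \left(\frac{4}{39}\right)^{2} = \frac{16}{1521}$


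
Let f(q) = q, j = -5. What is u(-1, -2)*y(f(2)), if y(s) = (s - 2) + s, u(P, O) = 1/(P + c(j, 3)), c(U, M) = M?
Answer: 1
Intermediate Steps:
u(P, O) = 1/(3 + P) (u(P, O) = 1/(P + 3) = 1/(3 + P))
y(s) = -2 + 2*s (y(s) = (-2 + s) + s = -2 + 2*s)
u(-1, -2)*y(f(2)) = (-2 + 2*2)/(3 - 1) = (-2 + 4)/2 = (½)*2 = 1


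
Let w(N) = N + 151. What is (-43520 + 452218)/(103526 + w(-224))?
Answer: 408698/103453 ≈ 3.9506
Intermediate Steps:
w(N) = 151 + N
(-43520 + 452218)/(103526 + w(-224)) = (-43520 + 452218)/(103526 + (151 - 224)) = 408698/(103526 - 73) = 408698/103453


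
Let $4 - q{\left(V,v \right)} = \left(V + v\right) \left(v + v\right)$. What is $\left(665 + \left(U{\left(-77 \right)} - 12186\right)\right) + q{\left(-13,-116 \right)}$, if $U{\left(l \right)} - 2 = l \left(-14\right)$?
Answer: $-40365$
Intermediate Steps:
$U{\left(l \right)} = 2 - 14 l$ ($U{\left(l \right)} = 2 + l \left(-14\right) = 2 - 14 l$)
$q{\left(V,v \right)} = 4 - 2 v \left(V + v\right)$ ($q{\left(V,v \right)} = 4 - \left(V + v\right) \left(v + v\right) = 4 - \left(V + v\right) 2 v = 4 - 2 v \left(V + v\right)$)
$\left(665 + \left(U{\left(-77 \right)} - 12186\right)\right) + q{\left(-13,-116 \right)} = \left(665 + \left(\left(2 - -1078\right) - 12186\right)\right) - \left(-4 + 3016 + 26912\right) = \left(665 + \left(\left(2 + 1078\right) - 12186\right)\right) - 29924 = \left(665 + \left(1080 - 12186\right)\right) - 29924 = \left(665 - 11106\right) - 29924 = -10441 - 29924 = -40365$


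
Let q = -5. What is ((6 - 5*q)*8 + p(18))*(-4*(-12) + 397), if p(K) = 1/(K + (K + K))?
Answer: 5959885/54 ≈ 1.1037e+5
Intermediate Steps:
p(K) = 1/(3*K) (p(K) = 1/(K + 2*K) = 1/(3*K))
((6 - 5*q)*8 + p(18))*(-4*(-12) + 397) = ((6 - 5*(-5))*8 + (⅓)/18)*(-4*(-12) + 397) = ((6 + 25)*8 + (⅓)*(1/18))*(48 + 397) = (31*8 + 1/54)*445 = (248 + 1/54)*445 = (13393/54)*445 = 5959885/54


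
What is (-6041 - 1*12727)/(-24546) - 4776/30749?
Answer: 76644256/125794159 ≈ 0.60928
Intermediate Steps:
(-6041 - 1*12727)/(-24546) - 4776/30749 = (-6041 - 12727)*(-1/24546) - 4776*1/30749 = -18768*(-1/24546) - 4776/30749 = 3128/4091 - 4776/30749 = 76644256/125794159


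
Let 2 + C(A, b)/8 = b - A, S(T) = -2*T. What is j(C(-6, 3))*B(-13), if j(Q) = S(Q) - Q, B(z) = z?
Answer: 2184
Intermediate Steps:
C(A, b) = -16 - 8*A + 8*b (C(A, b) = -16 + 8*(b - A) = -16 + (-8*A + 8*b) = -16 - 8*A + 8*b)
j(Q) = -3*Q (j(Q) = -2*Q - Q = -3*Q)
j(C(-6, 3))*B(-13) = -3*(-16 - 8*(-6) + 8*3)*(-13) = -3*(-16 + 48 + 24)*(-13) = -3*56*(-13) = -168*(-13) = 2184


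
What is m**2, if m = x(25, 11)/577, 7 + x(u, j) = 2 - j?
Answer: 256/332929 ≈ 0.00076893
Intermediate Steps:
x(u, j) = -5 - j (x(u, j) = -7 + (2 - j) = -5 - j)
m = -16/577 (m = (-5 - 1*11)/577 = (-5 - 11)*(1/577) = -16*1/577 = -16/577 ≈ -0.027730)
m**2 = (-16/577)**2 = 256/332929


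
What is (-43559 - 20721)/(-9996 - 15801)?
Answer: 64280/25797 ≈ 2.4918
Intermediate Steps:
(-43559 - 20721)/(-9996 - 15801) = -64280/(-25797) = -64280*(-1/25797) = 64280/25797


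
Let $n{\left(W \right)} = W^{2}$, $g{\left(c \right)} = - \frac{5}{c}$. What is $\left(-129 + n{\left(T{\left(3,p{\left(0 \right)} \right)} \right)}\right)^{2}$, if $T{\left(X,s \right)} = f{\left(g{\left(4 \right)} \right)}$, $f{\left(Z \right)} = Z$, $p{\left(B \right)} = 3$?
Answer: $\frac{4157521}{256} \approx 16240.0$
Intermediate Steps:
$T{\left(X,s \right)} = - \frac{5}{4}$
$\left(-129 + n{\left(T{\left(3,p{\left(0 \right)} \right)} \right)}\right)^{2} = \left(-129 + \left(- \frac{5}{4}\right)^{2}\right)^{2} = \left(-129 + \frac{25}{16}\right)^{2} = \left(- \frac{2039}{16}\right)^{2} = \frac{4157521}{256}$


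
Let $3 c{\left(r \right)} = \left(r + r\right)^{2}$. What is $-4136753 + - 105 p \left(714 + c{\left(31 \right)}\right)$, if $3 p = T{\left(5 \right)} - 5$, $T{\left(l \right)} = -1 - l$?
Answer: $- \frac{10105649}{3} \approx -3.3685 \cdot 10^{6}$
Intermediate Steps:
$p = - \frac{11}{3}$ ($p = \frac{\left(-1 - 5\right) - 5}{3} = \frac{-6 - 5}{3} = \frac{1}{3} \left(-11\right) = - \frac{11}{3} \approx -3.6667$)
$c{\left(r \right)} = \frac{4 r^{2}}{3}$ ($c{\left(r \right)} = \frac{\left(r + r\right)^{2}}{3} = \frac{\left(2 r\right)^{2}}{3} = \frac{4 r^{2}}{3}$)
$-4136753 + - 105 p \left(714 + c{\left(31 \right)}\right) = -4136753 + \left(-105\right) \left(- \frac{11}{3}\right) \left(714 + \frac{4 \cdot 31^{2}}{3}\right) = -4136753 + 385 \left(714 + \frac{4}{3} \cdot 961\right) = -4136753 + 385 \left(714 + \frac{3844}{3}\right) = -4136753 + 385 \cdot \frac{5986}{3} = -4136753 + \frac{2304610}{3} = - \frac{10105649}{3}$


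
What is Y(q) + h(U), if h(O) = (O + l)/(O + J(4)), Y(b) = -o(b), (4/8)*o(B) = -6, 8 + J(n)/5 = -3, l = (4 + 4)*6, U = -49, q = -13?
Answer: 1249/104 ≈ 12.010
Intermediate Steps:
l = 48 (l = 8*6 = 48)
J(n) = -55 (J(n) = -40 + 5*(-3) = -40 - 15 = -55)
o(B) = -12 (o(B) = 2*(-6) = -12)
Y(b) = 12 (Y(b) = -1*(-12) = 12)
h(O) = (48 + O)/(-55 + O) (h(O) = (O + 48)/(O - 55) = (48 + O)/(-55 + O))
Y(q) + h(U) = 12 + (48 - 49)/(-55 - 49) = 12 - 1/(-104) = 12 - 1/104*(-1) = 12 + 1/104 = 1249/104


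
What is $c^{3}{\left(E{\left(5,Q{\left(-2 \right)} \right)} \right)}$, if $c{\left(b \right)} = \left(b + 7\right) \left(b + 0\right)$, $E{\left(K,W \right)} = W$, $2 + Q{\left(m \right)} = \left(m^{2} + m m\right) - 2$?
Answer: $85184$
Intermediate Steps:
$Q{\left(m \right)} = -4 + 2 m^{2}$ ($Q{\left(m \right)} = -2 - \left(2 - m^{2} - m m\right) = -2 + \left(\left(m^{2} + m^{2}\right) - 2\right) = -2 + \left(2 m^{2} - 2\right) = -2 + \left(-2 + 2 m^{2}\right) = -4 + 2 m^{2}$)
$c{\left(b \right)} = b \left(7 + b\right)$ ($c{\left(b \right)} = \left(7 + b\right) b = b \left(7 + b\right)$)
$c^{3}{\left(E{\left(5,Q{\left(-2 \right)} \right)} \right)} = \left(\left(-4 + 2 \left(-2\right)^{2}\right) \left(7 - \left(4 - 2 \left(-2\right)^{2}\right)\right)\right)^{3} = \left(\left(-4 + 2 \cdot 4\right) \left(7 + \left(-4 + 2 \cdot 4\right)\right)\right)^{3} = \left(\left(-4 + 8\right) \left(7 + \left(-4 + 8\right)\right)\right)^{3} = \left(4 \left(7 + 4\right)\right)^{3} = \left(4 \cdot 11\right)^{3} = 44^{3} = 85184$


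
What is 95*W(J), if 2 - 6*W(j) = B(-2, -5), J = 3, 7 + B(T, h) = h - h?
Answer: 285/2 ≈ 142.50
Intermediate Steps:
B(T, h) = -7 (B(T, h) = -7 + (h - h) = -7 + 0 = -7)
W(j) = 3/2 (W(j) = 1/3 - 1/6*(-7) = 1/3 + 7/6 = 3/2)
95*W(J) = 95*(3/2) = 285/2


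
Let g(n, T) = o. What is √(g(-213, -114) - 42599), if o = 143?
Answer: 2*I*√10614 ≈ 206.05*I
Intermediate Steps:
g(n, T) = 143
√(g(-213, -114) - 42599) = √(143 - 42599) = √(-42456) = 2*I*√10614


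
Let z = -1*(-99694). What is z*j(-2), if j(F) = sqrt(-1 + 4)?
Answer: 99694*sqrt(3) ≈ 1.7268e+5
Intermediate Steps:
z = 99694
j(F) = sqrt(3)
z*j(-2) = 99694*sqrt(3)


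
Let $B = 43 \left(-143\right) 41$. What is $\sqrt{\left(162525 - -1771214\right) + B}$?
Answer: $\sqrt{1681630} \approx 1296.8$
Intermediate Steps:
$B = -252109$ ($B = \left(-6149\right) 41 = -252109$)
$\sqrt{\left(162525 - -1771214\right) + B} = \sqrt{\left(162525 - -1771214\right) - 252109} = \sqrt{\left(162525 + 1771214\right) - 252109} = \sqrt{1933739 - 252109} = \sqrt{1681630}$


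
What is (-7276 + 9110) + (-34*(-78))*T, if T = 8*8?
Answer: 171562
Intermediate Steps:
T = 64
(-7276 + 9110) + (-34*(-78))*T = (-7276 + 9110) - 34*(-78)*64 = 1834 + 2652*64 = 1834 + 169728 = 171562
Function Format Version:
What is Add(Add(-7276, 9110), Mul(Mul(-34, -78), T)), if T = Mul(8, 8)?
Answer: 171562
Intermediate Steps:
T = 64
Add(Add(-7276, 9110), Mul(Mul(-34, -78), T)) = Add(Add(-7276, 9110), Mul(Mul(-34, -78), 64)) = Add(1834, Mul(2652, 64)) = Add(1834, 169728) = 171562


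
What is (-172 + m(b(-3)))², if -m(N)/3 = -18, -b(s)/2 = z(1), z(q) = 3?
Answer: 13924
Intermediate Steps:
b(s) = -6 (b(s) = -2*3 = -6)
m(N) = 54 (m(N) = -3*(-18) = 54)
(-172 + m(b(-3)))² = (-172 + 54)² = (-118)² = 13924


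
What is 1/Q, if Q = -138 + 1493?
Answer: 1/1355 ≈ 0.00073801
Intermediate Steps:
Q = 1355
1/Q = 1/1355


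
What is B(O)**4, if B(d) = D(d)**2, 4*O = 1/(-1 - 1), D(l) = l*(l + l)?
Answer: 1/1099511627776 ≈ 9.0949e-13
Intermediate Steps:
D(l) = 2*l**2 (D(l) = l*(2*l) = 2*l**2)
O = -1/8 (O = 1/(4*(-1 - 1)) = (1/4)/(-2) = (1/4)*(-1/2) = -1/8 ≈ -0.12500)
B(d) = 4*d**4 (B(d) = (2*d**2)**2 = 4*d**4)
B(O)**4 = (4*(-1/8)**4)**4 = (4*(1/4096))**4 = (1/1024)**4 = 1/1099511627776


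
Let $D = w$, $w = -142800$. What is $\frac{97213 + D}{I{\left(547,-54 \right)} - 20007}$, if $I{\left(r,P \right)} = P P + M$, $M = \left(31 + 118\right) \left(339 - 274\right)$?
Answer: $\frac{45587}{7406} \approx 6.1554$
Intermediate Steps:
$M = 9685$ ($M = 149 \cdot 65 = 9685$)
$I{\left(r,P \right)} = 9685 + P^{2}$ ($I{\left(r,P \right)} = P P + 9685 = P^{2} + 9685 = 9685 + P^{2}$)
$D = -142800$
$\frac{97213 + D}{I{\left(547,-54 \right)} - 20007} = \frac{97213 - 142800}{\left(9685 + \left(-54\right)^{2}\right) - 20007} = - \frac{45587}{\left(9685 + 2916\right) - 20007} = - \frac{45587}{12601 - 20007} = - \frac{45587}{-7406} = \left(-45587\right) \left(- \frac{1}{7406}\right) = \frac{45587}{7406}$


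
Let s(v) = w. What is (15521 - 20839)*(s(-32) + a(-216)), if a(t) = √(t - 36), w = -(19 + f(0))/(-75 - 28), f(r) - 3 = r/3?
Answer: -116996/103 - 31908*I*√7 ≈ -1135.9 - 84421.0*I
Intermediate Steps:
f(r) = 3 + r/3
w = 22/103 (w = -(19 + (3 + (⅓)*0))/(-75 - 28) = -(19 + (3 + 0))/(-103) = -(19 + 3)*(-1)/103 = -22*(-1)/103 = -1*(-22/103) = 22/103 ≈ 0.21359)
a(t) = √(-36 + t)
s(v) = 22/103
(15521 - 20839)*(s(-32) + a(-216)) = (15521 - 20839)*(22/103 + √(-36 - 216)) = -5318*(22/103 + √(-252)) = -5318*(22/103 + 6*I*√7) = -116996/103 - 31908*I*√7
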